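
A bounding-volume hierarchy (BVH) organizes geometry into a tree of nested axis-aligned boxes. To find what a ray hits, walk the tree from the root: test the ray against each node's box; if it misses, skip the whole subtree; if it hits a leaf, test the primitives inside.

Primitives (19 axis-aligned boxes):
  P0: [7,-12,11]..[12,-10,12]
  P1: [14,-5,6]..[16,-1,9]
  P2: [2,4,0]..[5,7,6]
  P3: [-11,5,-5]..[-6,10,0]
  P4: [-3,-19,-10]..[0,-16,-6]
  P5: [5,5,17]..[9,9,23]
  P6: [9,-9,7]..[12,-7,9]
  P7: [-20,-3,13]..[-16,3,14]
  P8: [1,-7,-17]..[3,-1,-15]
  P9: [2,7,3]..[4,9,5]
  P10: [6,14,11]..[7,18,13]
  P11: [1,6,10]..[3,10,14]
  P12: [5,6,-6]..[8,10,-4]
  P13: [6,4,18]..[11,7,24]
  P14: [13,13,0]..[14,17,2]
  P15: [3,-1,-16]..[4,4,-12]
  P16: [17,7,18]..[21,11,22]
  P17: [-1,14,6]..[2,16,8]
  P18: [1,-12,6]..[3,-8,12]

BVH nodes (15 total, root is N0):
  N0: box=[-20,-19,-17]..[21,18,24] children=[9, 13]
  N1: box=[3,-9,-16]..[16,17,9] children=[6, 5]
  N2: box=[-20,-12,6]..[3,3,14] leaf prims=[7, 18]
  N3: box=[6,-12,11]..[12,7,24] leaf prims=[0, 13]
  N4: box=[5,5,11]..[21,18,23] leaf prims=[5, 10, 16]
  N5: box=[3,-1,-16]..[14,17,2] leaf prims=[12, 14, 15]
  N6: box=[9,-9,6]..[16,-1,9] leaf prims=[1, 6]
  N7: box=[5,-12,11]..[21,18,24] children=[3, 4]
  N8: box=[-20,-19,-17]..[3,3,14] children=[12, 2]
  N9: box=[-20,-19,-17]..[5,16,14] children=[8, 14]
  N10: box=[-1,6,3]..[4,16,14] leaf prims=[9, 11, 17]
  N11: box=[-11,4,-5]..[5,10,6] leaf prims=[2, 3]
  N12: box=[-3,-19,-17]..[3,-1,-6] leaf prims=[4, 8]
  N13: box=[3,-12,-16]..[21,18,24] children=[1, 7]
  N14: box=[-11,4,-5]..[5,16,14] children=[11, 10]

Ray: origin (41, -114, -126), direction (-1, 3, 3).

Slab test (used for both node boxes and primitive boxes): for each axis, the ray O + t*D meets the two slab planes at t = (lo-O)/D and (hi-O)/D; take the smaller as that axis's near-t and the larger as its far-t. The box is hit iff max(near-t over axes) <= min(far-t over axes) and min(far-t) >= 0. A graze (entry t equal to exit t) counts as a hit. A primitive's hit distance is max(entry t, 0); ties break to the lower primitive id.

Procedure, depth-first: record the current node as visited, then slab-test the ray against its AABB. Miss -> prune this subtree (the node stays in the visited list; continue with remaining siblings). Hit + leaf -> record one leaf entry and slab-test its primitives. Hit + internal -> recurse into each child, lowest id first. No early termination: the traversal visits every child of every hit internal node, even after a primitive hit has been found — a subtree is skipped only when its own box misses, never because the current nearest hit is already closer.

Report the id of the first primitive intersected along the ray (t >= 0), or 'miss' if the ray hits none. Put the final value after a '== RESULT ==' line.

Traverse from the root:
N0 x:[20,61] y:[95/3,44] z:[109/3,50] -> hit [109/3,44], descend [9, 13]
  N9 x:[36,61] y:[95/3,130/3] z:[109/3,140/3] -> hit [109/3,130/3], descend [8, 14]
    N8 x:[38,61] y:[95/3,39] z:[109/3,140/3] -> hit [38,39], descend [2, 12]
      N2 x:[38,61] y:[34,39] z:[44,140/3] -> miss, prune
      N12 x:[38,44] y:[95/3,113/3] z:[109/3,40] -> miss, prune
    N14 x:[36,52] y:[118/3,130/3] z:[121/3,140/3] -> hit [121/3,130/3], descend [10, 11]
      N10 x:[37,42] y:[40,130/3] z:[43,140/3] -> miss, prune
      N11 x:[36,52] y:[118/3,124/3] z:[121/3,44] -> hit [121/3,124/3] leaf, test {P2(miss), P3(miss)}
  N13 x:[20,38] y:[34,44] z:[110/3,50] -> hit [110/3,38], descend [1, 7]
    N1 x:[25,38] y:[35,131/3] z:[110/3,45] -> hit [110/3,38], descend [5, 6]
      N5 x:[27,38] y:[113/3,131/3] z:[110/3,128/3] -> hit [113/3,38] leaf, test {P12(miss), P14(miss), P15@t=113/3}
      N6 x:[25,32] y:[35,113/3] z:[44,45] -> miss, prune
    N7 x:[20,36] y:[34,44] z:[137/3,50] -> miss, prune

13 AABB tests over nodes [0, 9, 8, 2, 12, 14, 10, 11, 13, 1, 5, 6, 7]; 2 leaves entered; closest P15.

== RESULT ==
15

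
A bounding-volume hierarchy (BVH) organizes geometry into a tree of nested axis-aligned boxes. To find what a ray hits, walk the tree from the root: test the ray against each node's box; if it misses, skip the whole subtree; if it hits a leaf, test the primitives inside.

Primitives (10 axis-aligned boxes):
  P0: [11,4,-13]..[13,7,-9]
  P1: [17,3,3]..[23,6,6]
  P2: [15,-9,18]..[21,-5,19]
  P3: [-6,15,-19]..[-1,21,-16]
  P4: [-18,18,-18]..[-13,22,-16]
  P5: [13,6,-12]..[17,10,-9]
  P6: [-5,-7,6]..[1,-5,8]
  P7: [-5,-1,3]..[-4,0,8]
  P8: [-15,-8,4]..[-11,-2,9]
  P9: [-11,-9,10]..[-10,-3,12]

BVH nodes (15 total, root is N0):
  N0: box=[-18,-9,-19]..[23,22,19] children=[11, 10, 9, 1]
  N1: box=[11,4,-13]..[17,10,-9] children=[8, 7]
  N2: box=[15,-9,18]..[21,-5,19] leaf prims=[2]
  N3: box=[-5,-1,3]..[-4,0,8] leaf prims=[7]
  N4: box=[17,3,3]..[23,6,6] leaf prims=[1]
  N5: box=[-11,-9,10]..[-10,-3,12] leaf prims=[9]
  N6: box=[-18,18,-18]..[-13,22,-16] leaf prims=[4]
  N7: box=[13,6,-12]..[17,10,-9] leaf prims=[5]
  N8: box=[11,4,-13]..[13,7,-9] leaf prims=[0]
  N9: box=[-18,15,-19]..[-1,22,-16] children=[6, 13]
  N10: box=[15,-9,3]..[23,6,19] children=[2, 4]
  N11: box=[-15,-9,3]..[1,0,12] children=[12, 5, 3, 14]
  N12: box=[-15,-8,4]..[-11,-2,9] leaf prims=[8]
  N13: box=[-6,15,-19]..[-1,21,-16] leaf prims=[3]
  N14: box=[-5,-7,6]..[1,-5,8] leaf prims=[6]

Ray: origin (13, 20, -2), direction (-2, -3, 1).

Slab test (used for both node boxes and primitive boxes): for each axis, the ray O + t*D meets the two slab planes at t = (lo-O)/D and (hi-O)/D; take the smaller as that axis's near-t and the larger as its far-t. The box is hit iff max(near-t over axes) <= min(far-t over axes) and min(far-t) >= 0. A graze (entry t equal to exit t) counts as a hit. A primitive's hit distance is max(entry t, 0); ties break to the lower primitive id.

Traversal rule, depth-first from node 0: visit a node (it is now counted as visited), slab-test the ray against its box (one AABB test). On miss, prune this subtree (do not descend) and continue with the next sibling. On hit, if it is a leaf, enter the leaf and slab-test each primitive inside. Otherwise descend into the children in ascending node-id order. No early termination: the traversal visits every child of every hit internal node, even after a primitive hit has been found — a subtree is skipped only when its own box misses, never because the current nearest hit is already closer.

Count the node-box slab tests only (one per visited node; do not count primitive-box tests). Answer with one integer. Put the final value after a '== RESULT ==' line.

Walk:
N0 x:[-5,31/2] y:[-2/3,29/3] z:[-17,21] -> hit [-2/3,29/3], descend [1, 9, 10, 11]
  N1 x:[-2,1] y:[10/3,16/3] z:[-11,-7] -> miss, prune
  N9 x:[7,31/2] y:[-2/3,5/3] z:[-17,-14] -> miss, prune
  N10 x:[-5,-1] y:[14/3,29/3] z:[5,21] -> miss, prune
  N11 x:[6,14] y:[20/3,29/3] z:[5,14] -> hit [20/3,29/3], descend [3, 5, 12, 14]
    N3 x:[17/2,9] y:[20/3,7] z:[5,10] -> miss, prune
    N5 x:[23/2,12] y:[23/3,29/3] z:[12,14] -> miss, prune
    N12 x:[12,14] y:[22/3,28/3] z:[6,11] -> miss, prune
    N14 x:[6,9] y:[25/3,9] z:[8,10] -> hit [25/3,9] leaf, test {P6@t=25/3}

Summary -> nodes [0, 1, 9, 10, 11, 3, 5, 12, 14]; box-tests=9; leaf-entries=1; first=P6

== RESULT ==
9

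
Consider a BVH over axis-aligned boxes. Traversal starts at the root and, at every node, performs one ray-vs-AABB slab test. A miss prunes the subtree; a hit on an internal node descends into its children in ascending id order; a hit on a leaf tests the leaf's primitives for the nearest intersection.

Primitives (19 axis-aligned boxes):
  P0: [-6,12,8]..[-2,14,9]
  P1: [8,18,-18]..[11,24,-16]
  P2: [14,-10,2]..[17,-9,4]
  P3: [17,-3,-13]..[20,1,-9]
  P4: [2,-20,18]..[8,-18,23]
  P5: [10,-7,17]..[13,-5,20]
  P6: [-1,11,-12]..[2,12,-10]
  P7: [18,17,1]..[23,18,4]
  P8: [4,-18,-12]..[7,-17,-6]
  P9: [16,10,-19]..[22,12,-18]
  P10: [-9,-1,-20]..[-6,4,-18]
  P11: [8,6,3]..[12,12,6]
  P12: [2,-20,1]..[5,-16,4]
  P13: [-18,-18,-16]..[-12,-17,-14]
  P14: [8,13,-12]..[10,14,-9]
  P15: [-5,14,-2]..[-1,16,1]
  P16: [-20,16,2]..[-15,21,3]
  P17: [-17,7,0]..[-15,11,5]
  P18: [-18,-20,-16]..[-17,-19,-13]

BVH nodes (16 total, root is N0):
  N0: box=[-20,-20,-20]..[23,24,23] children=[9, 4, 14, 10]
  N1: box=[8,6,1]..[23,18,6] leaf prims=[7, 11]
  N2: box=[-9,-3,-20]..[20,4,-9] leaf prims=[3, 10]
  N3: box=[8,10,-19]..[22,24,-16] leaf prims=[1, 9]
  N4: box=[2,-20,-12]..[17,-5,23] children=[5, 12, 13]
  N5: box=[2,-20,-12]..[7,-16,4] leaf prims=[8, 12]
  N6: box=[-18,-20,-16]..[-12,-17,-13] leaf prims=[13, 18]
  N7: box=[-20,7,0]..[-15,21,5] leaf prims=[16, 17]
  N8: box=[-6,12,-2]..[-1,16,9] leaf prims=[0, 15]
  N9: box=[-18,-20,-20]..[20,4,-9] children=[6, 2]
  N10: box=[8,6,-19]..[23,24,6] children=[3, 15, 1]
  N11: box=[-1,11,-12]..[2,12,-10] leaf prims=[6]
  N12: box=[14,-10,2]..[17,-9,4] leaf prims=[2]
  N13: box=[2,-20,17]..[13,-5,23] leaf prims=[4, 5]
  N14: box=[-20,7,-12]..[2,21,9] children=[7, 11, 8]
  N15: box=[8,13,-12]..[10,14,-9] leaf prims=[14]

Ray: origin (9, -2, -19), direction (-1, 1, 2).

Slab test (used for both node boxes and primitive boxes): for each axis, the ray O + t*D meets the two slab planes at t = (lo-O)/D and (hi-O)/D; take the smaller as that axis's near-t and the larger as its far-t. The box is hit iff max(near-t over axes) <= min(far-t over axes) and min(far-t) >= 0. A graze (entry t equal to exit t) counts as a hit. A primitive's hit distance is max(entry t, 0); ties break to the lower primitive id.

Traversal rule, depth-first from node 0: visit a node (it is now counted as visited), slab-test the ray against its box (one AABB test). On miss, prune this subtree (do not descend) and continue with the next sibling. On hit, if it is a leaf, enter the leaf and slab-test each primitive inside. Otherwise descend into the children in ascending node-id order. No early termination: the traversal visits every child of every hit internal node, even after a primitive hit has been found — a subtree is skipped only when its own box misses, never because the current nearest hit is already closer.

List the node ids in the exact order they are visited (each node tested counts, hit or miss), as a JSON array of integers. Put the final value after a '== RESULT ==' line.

Traverse from the root:
N0 x:[-14,29] y:[-18,26] z:[-1/2,21] -> hit [-1/2,21], descend [4, 9, 10, 14]
  N4 x:[-8,7] y:[-18,-3] z:[7/2,21] -> miss, prune
  N9 x:[-11,27] y:[-18,6] z:[-1/2,5] -> hit [-1/2,5], descend [2, 6]
    N2 x:[-11,18] y:[-1,6] z:[-1/2,5] -> hit [-1/2,5] leaf, test {P3(miss), P10(miss)}
    N6 x:[21,27] y:[-18,-15] z:[3/2,3] -> miss, prune
  N10 x:[-14,1] y:[8,26] z:[0,25/2] -> miss, prune
  N14 x:[7,29] y:[9,23] z:[7/2,14] -> hit [9,14], descend [7, 8, 11]
    N7 x:[24,29] y:[9,23] z:[19/2,12] -> miss, prune
    N8 x:[10,15] y:[14,18] z:[17/2,14] -> hit [14,14] leaf, test {P0@t=14, P15(miss)}
    N11 x:[7,10] y:[13,14] z:[7/2,9/2] -> miss, prune

Visited [0, 4, 9, 2, 6, 10, 14, 7, 8, 11]. Tests: 10 box, 2 leaf. Nearest: P0.

== RESULT ==
[0, 4, 9, 2, 6, 10, 14, 7, 8, 11]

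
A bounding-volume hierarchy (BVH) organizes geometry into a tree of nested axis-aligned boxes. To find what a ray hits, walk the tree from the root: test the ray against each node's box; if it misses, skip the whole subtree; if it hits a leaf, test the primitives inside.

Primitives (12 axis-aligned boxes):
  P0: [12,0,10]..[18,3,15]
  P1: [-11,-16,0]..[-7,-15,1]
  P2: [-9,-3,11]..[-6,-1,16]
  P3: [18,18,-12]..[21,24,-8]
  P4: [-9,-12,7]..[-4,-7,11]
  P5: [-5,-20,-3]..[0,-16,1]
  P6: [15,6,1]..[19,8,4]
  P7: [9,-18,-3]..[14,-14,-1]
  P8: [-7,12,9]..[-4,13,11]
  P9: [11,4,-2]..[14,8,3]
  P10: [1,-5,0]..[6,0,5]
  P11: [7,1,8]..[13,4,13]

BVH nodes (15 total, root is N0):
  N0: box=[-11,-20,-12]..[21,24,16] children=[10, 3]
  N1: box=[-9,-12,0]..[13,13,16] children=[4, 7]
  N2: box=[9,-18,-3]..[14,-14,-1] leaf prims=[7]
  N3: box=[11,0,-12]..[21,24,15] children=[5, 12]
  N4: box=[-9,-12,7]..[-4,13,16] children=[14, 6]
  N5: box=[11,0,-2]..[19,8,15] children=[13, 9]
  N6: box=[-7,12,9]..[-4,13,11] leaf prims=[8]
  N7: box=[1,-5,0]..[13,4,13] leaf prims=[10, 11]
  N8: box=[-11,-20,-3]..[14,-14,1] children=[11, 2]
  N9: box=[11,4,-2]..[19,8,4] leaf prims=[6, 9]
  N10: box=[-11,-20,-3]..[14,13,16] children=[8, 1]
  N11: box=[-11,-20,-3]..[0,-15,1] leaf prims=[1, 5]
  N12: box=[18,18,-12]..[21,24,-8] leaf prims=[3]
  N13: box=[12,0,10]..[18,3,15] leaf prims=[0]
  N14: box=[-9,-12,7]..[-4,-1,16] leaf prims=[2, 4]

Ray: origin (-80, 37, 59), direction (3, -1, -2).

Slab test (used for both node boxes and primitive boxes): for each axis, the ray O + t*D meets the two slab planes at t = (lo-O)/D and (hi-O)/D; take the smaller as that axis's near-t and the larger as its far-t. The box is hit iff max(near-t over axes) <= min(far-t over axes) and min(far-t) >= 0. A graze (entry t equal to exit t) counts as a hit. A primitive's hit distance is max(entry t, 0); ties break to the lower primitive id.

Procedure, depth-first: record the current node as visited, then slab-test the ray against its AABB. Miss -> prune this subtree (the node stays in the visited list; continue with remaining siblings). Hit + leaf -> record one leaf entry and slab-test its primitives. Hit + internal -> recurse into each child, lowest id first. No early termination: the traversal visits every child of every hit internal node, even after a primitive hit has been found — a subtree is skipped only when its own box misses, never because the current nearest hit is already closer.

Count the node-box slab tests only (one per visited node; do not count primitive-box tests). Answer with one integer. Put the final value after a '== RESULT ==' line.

Traverse from the root:
N0 x:[23,101/3] y:[13,57] z:[43/2,71/2] -> hit [23,101/3], descend [3, 10]
  N3 x:[91/3,101/3] y:[13,37] z:[22,71/2] -> hit [91/3,101/3], descend [5, 12]
    N5 x:[91/3,33] y:[29,37] z:[22,61/2] -> hit [91/3,61/2], descend [9, 13]
      N9 x:[91/3,33] y:[29,33] z:[55/2,61/2] -> hit [91/3,61/2] leaf, test {P6(miss), P9@t=91/3}
      N13 x:[92/3,98/3] y:[34,37] z:[22,49/2] -> miss, prune
    N12 x:[98/3,101/3] y:[13,19] z:[67/2,71/2] -> miss, prune
  N10 x:[23,94/3] y:[24,57] z:[43/2,31] -> hit [24,31], descend [1, 8]
    N1 x:[71/3,31] y:[24,49] z:[43/2,59/2] -> hit [24,59/2], descend [4, 7]
      N4 x:[71/3,76/3] y:[24,49] z:[43/2,26] -> hit [24,76/3], descend [6, 14]
        N6 x:[73/3,76/3] y:[24,25] z:[24,25] -> hit [73/3,25] leaf, test {P8@t=73/3}
        N14 x:[71/3,76/3] y:[38,49] z:[43/2,26] -> miss, prune
      N7 x:[27,31] y:[33,42] z:[23,59/2] -> miss, prune
    N8 x:[23,94/3] y:[51,57] z:[29,31] -> miss, prune

Summary -> nodes [0, 3, 5, 9, 13, 12, 10, 1, 4, 6, 14, 7, 8]; box-tests=13; leaf-entries=2; first=P8

== RESULT ==
13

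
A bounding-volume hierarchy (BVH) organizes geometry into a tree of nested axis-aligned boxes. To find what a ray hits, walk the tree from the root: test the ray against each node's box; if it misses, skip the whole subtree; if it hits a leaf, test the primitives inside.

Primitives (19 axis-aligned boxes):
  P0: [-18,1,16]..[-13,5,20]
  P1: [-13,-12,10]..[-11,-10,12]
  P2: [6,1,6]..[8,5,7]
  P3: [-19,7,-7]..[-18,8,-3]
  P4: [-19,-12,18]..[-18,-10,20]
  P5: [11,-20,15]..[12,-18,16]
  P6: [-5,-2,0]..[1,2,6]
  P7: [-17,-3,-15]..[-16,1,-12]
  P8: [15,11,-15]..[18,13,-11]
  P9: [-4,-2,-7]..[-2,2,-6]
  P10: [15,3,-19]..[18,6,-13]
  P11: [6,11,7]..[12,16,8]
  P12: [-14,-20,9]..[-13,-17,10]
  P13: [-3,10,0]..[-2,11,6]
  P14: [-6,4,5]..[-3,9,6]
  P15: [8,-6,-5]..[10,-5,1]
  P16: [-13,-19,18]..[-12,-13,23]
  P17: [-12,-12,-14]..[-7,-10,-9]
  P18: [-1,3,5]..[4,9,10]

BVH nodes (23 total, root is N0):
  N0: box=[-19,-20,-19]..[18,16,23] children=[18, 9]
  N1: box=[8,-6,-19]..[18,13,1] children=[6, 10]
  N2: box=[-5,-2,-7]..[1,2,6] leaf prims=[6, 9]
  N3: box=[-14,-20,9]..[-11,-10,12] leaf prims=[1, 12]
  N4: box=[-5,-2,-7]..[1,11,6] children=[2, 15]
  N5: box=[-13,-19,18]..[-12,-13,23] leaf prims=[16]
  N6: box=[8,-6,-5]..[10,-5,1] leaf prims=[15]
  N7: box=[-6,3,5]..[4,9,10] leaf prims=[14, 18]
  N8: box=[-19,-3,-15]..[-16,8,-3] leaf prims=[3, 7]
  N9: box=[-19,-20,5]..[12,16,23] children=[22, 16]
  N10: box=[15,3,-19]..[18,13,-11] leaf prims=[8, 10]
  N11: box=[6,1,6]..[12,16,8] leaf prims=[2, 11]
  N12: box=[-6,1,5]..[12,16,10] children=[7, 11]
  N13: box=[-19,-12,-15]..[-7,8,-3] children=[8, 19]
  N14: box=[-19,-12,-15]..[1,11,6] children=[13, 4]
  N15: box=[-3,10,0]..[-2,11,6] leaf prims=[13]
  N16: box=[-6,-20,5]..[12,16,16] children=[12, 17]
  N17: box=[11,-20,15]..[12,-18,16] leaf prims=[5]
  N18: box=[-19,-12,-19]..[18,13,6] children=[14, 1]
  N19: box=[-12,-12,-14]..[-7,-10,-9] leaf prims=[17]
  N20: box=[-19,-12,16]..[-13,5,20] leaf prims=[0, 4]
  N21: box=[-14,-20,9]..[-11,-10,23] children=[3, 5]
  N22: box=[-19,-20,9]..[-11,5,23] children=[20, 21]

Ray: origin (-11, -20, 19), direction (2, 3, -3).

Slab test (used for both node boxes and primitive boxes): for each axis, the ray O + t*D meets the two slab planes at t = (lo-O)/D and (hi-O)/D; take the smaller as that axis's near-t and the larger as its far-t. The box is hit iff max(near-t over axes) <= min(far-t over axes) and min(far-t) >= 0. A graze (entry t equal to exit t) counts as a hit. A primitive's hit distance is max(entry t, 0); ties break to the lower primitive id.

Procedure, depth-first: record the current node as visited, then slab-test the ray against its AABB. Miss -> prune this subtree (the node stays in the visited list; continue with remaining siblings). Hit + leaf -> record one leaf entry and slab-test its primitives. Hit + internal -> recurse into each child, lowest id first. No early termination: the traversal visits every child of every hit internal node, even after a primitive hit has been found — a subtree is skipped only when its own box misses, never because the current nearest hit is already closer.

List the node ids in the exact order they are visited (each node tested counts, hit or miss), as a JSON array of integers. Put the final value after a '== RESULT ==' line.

Walk:
N0 x:[-4,29/2] y:[0,12] z:[-4/3,38/3] -> hit [0,12], descend [9, 18]
  N9 x:[-4,23/2] y:[0,12] z:[-4/3,14/3] -> hit [0,14/3], descend [16, 22]
    N16 x:[5/2,23/2] y:[0,12] z:[1,14/3] -> hit [5/2,14/3], descend [12, 17]
      N12 x:[5/2,23/2] y:[7,12] z:[3,14/3] -> miss, prune
      N17 x:[11,23/2] y:[0,2/3] z:[1,4/3] -> miss, prune
    N22 x:[-4,0] y:[0,25/3] z:[-4/3,10/3] -> hit [0,0], descend [20, 21]
      N20 x:[-4,-1] y:[8/3,25/3] z:[-1/3,1] -> miss, prune
      N21 x:[-3/2,0] y:[0,10/3] z:[-4/3,10/3] -> hit [0,0], descend [3, 5]
        N3 x:[-3/2,0] y:[0,10/3] z:[7/3,10/3] -> miss, prune
        N5 x:[-1,-1/2] y:[1/3,7/3] z:[-4/3,1/3] -> miss, prune
  N18 x:[-4,29/2] y:[8/3,11] z:[13/3,38/3] -> hit [13/3,11], descend [1, 14]
    N1 x:[19/2,29/2] y:[14/3,11] z:[6,38/3] -> hit [19/2,11], descend [6, 10]
      N6 x:[19/2,21/2] y:[14/3,5] z:[6,8] -> miss, prune
      N10 x:[13,29/2] y:[23/3,11] z:[10,38/3] -> miss, prune
    N14 x:[-4,6] y:[8/3,31/3] z:[13/3,34/3] -> hit [13/3,6], descend [4, 13]
      N4 x:[3,6] y:[6,31/3] z:[13/3,26/3] -> hit [6,6], descend [2, 15]
        N2 x:[3,6] y:[6,22/3] z:[13/3,26/3] -> hit [6,6] leaf, test {P6@t=6, P9(miss)}
        N15 x:[4,9/2] y:[10,31/3] z:[13/3,19/3] -> miss, prune
      N13 x:[-4,2] y:[8/3,28/3] z:[22/3,34/3] -> miss, prune

Summary -> nodes [0, 9, 16, 12, 17, 22, 20, 21, 3, 5, 18, 1, 6, 10, 14, 4, 2, 15, 13]; box-tests=19; leaf-entries=1; first=P6

== RESULT ==
[0, 9, 16, 12, 17, 22, 20, 21, 3, 5, 18, 1, 6, 10, 14, 4, 2, 15, 13]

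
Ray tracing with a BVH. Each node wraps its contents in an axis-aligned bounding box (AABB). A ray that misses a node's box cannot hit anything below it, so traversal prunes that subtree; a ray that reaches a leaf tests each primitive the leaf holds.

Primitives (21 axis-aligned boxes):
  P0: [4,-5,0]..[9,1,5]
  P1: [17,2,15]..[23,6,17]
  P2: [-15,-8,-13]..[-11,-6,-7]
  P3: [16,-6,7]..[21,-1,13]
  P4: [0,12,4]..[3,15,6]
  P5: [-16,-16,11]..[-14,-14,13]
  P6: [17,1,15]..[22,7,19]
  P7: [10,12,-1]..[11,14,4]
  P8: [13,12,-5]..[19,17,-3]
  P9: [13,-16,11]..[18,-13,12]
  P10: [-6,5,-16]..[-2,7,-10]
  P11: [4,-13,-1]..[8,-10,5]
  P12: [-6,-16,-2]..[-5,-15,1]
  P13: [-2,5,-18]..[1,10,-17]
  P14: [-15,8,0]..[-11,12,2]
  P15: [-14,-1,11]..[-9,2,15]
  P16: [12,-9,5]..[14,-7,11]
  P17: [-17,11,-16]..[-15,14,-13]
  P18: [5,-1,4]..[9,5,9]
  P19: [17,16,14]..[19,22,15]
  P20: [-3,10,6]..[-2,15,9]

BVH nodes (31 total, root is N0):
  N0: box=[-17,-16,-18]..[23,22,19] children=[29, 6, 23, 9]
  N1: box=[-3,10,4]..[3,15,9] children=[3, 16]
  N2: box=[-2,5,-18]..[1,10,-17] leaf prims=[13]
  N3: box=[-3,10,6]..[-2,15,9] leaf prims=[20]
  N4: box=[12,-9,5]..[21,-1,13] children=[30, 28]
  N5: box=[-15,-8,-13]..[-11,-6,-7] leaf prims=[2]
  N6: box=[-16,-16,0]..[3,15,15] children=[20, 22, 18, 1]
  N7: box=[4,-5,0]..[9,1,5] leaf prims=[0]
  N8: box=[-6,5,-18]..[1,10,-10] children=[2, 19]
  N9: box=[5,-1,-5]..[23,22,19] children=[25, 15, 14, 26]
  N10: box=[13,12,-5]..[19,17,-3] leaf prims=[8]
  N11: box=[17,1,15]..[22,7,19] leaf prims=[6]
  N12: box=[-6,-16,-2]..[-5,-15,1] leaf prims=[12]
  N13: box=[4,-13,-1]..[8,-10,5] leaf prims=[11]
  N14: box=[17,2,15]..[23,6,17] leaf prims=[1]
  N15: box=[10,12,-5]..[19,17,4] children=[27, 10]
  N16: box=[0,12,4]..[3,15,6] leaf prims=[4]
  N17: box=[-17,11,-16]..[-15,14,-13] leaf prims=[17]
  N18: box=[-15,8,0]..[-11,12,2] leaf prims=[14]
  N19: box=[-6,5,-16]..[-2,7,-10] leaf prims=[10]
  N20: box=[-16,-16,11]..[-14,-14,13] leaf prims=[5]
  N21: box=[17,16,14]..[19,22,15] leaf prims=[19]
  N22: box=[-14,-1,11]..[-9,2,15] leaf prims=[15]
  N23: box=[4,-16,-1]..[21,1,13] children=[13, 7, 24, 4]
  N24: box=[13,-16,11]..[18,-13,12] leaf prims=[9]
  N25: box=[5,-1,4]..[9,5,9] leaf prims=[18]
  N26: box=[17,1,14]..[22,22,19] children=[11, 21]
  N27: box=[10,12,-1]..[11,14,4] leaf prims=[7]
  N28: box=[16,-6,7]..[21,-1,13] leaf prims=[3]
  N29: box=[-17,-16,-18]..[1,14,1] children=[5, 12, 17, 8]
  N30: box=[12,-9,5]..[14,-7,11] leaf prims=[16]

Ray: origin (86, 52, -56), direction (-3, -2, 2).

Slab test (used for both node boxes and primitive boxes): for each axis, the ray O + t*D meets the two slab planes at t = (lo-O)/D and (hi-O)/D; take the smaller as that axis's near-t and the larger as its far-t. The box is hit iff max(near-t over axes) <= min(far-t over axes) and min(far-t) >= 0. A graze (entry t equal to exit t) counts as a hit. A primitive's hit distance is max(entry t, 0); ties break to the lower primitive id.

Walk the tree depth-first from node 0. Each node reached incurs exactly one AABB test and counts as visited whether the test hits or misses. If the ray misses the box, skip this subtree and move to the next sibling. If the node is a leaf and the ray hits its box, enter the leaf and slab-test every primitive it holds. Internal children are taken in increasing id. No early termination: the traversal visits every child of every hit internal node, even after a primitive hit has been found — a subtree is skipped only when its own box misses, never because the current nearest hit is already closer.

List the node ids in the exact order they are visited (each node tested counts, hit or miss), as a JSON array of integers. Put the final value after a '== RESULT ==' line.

Walk:
N0 x:[21,103/3] y:[15,34] z:[19,75/2] -> hit [21,34], descend [6, 9, 23, 29]
  N6 x:[83/3,34] y:[37/2,34] z:[28,71/2] -> hit [28,34], descend [1, 18, 20, 22]
    N1 x:[83/3,89/3] y:[37/2,21] z:[30,65/2] -> miss, prune
    N18 x:[97/3,101/3] y:[20,22] z:[28,29] -> miss, prune
    N20 x:[100/3,34] y:[33,34] z:[67/2,69/2] -> hit [67/2,34] leaf, test {P5@t=67/2}
    N22 x:[95/3,100/3] y:[25,53/2] z:[67/2,71/2] -> miss, prune
  N9 x:[21,27] y:[15,53/2] z:[51/2,75/2] -> hit [51/2,53/2], descend [14, 15, 25, 26]
    N14 x:[21,23] y:[23,25] z:[71/2,73/2] -> miss, prune
    N15 x:[67/3,76/3] y:[35/2,20] z:[51/2,30] -> miss, prune
    N25 x:[77/3,27] y:[47/2,53/2] z:[30,65/2] -> miss, prune
    N26 x:[64/3,23] y:[15,51/2] z:[35,75/2] -> miss, prune
  N23 x:[65/3,82/3] y:[51/2,34] z:[55/2,69/2] -> miss, prune
  N29 x:[85/3,103/3] y:[19,34] z:[19,57/2] -> hit [85/3,57/2], descend [5, 8, 12, 17]
    N5 x:[97/3,101/3] y:[29,30] z:[43/2,49/2] -> miss, prune
    N8 x:[85/3,92/3] y:[21,47/2] z:[19,23] -> miss, prune
    N12 x:[91/3,92/3] y:[67/2,34] z:[27,57/2] -> miss, prune
    N17 x:[101/3,103/3] y:[19,41/2] z:[20,43/2] -> miss, prune

Summary -> nodes [0, 6, 1, 18, 20, 22, 9, 14, 15, 25, 26, 23, 29, 5, 8, 12, 17]; box-tests=17; leaf-entries=1; first=P5

== RESULT ==
[0, 6, 1, 18, 20, 22, 9, 14, 15, 25, 26, 23, 29, 5, 8, 12, 17]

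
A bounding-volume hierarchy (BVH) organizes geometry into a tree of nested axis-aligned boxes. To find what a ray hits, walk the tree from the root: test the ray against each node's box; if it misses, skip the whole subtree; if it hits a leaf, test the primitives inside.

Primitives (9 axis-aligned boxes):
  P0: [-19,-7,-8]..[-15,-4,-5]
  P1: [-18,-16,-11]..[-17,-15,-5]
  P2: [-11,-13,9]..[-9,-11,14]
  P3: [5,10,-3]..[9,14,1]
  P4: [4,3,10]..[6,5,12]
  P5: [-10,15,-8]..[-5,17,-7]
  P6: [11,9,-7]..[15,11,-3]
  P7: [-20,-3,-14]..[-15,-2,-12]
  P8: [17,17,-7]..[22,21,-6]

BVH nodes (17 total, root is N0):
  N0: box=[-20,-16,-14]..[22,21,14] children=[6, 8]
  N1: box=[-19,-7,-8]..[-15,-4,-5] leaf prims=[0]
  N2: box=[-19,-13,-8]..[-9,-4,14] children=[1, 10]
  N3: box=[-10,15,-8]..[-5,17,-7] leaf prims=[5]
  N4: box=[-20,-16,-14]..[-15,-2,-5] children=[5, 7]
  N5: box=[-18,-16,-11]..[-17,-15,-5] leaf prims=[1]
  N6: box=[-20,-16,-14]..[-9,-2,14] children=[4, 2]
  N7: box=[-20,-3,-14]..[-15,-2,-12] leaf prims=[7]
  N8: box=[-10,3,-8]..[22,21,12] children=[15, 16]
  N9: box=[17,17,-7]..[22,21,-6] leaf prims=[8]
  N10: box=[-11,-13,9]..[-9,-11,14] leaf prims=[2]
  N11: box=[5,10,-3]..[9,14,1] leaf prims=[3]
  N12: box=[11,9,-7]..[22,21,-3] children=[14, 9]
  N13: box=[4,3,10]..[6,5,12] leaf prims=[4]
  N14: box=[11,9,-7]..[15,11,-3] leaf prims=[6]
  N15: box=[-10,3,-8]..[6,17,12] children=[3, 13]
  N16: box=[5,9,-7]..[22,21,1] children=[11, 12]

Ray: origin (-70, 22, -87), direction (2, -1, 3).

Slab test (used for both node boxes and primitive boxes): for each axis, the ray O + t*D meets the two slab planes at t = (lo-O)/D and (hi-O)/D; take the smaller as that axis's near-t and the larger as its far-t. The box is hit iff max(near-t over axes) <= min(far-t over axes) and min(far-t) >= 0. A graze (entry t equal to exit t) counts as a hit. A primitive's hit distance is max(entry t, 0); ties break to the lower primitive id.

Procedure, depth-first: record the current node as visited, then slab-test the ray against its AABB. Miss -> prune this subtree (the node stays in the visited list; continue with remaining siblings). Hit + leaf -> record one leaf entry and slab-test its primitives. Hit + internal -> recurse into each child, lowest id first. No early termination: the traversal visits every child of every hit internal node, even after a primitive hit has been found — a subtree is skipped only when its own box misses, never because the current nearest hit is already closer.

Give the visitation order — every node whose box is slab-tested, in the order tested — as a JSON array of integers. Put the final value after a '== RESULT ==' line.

Trace the traversal:
N0 x:[25,46] y:[1,38] z:[73/3,101/3] -> hit [25,101/3], descend [6, 8]
  N6 x:[25,61/2] y:[24,38] z:[73/3,101/3] -> hit [25,61/2], descend [2, 4]
    N2 x:[51/2,61/2] y:[26,35] z:[79/3,101/3] -> hit [79/3,61/2], descend [1, 10]
      N1 x:[51/2,55/2] y:[26,29] z:[79/3,82/3] -> hit [79/3,82/3] leaf, test {P0@t=79/3}
      N10 x:[59/2,61/2] y:[33,35] z:[32,101/3] -> miss, prune
    N4 x:[25,55/2] y:[24,38] z:[73/3,82/3] -> hit [25,82/3], descend [5, 7]
      N5 x:[26,53/2] y:[37,38] z:[76/3,82/3] -> miss, prune
      N7 x:[25,55/2] y:[24,25] z:[73/3,25] -> hit [25,25] leaf, test {P7@t=25}
  N8 x:[30,46] y:[1,19] z:[79/3,33] -> miss, prune

order=[0, 6, 2, 1, 10, 4, 5, 7, 8]  |boxes|=9  |leaves|=2  hit=P7

== RESULT ==
[0, 6, 2, 1, 10, 4, 5, 7, 8]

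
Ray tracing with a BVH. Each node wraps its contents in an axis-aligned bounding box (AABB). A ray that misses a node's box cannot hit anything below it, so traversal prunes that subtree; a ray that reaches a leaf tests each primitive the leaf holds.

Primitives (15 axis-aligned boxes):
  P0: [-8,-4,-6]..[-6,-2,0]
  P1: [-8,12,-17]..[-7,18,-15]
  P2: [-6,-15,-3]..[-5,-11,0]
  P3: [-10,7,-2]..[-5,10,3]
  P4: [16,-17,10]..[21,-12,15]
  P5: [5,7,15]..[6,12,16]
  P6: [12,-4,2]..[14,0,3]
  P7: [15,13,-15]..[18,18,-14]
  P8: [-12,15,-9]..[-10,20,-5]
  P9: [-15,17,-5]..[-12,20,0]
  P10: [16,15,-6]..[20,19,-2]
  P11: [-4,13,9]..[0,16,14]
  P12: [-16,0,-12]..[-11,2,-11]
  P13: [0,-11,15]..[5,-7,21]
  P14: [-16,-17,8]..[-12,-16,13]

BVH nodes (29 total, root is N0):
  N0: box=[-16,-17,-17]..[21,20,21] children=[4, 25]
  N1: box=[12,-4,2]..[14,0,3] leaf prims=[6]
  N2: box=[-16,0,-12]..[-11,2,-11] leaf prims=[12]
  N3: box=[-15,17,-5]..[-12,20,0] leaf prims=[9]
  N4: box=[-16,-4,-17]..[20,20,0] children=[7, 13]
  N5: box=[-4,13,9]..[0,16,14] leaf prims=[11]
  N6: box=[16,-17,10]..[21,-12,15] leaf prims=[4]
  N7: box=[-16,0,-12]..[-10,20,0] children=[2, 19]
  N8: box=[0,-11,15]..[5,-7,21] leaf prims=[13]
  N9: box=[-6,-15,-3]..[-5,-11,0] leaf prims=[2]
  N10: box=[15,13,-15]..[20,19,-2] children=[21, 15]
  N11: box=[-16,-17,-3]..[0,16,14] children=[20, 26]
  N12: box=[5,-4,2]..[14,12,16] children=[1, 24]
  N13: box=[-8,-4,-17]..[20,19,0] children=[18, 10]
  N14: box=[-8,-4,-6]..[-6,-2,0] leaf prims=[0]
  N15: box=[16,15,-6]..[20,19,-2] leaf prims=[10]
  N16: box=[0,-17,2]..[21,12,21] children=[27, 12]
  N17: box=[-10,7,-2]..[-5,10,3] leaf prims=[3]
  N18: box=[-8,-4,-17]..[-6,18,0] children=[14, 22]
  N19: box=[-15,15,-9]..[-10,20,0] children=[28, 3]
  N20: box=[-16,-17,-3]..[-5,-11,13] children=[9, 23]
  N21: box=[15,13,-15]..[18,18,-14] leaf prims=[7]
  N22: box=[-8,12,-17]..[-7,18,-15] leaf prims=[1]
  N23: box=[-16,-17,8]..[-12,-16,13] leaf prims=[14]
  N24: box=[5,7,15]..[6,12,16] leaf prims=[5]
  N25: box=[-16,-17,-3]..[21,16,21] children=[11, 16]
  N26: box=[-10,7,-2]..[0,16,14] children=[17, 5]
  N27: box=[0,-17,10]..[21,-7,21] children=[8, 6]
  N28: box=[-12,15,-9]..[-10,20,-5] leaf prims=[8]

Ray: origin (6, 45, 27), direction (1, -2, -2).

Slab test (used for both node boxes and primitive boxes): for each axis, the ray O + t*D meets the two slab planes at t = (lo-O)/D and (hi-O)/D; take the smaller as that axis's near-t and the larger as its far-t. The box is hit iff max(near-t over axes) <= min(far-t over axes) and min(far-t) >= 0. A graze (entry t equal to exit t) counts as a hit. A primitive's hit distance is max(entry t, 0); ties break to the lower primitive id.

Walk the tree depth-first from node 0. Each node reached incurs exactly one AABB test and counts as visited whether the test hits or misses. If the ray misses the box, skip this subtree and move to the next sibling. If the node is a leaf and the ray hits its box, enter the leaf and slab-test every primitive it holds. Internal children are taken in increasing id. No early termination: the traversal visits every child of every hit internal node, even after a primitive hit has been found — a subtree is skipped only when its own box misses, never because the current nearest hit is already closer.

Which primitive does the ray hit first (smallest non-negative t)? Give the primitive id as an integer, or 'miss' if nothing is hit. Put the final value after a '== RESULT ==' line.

Walk:
N0 x:[-22,15] y:[25/2,31] z:[3,22] -> hit [25/2,15], descend [4, 25]
  N4 x:[-22,14] y:[25/2,49/2] z:[27/2,22] -> hit [27/2,14], descend [7, 13]
    N7 x:[-22,-16] y:[25/2,45/2] z:[27/2,39/2] -> miss, prune
    N13 x:[-14,14] y:[13,49/2] z:[27/2,22] -> hit [27/2,14], descend [10, 18]
      N10 x:[9,14] y:[13,16] z:[29/2,21] -> miss, prune
      N18 x:[-14,-12] y:[27/2,49/2] z:[27/2,22] -> miss, prune
  N25 x:[-22,15] y:[29/2,31] z:[3,15] -> hit [29/2,15], descend [11, 16]
    N11 x:[-22,-6] y:[29/2,31] z:[13/2,15] -> miss, prune
    N16 x:[-6,15] y:[33/2,31] z:[3,25/2] -> miss, prune

order=[0, 4, 7, 13, 10, 18, 25, 11, 16]  |boxes|=9  |leaves|=0  hit=miss

== RESULT ==
miss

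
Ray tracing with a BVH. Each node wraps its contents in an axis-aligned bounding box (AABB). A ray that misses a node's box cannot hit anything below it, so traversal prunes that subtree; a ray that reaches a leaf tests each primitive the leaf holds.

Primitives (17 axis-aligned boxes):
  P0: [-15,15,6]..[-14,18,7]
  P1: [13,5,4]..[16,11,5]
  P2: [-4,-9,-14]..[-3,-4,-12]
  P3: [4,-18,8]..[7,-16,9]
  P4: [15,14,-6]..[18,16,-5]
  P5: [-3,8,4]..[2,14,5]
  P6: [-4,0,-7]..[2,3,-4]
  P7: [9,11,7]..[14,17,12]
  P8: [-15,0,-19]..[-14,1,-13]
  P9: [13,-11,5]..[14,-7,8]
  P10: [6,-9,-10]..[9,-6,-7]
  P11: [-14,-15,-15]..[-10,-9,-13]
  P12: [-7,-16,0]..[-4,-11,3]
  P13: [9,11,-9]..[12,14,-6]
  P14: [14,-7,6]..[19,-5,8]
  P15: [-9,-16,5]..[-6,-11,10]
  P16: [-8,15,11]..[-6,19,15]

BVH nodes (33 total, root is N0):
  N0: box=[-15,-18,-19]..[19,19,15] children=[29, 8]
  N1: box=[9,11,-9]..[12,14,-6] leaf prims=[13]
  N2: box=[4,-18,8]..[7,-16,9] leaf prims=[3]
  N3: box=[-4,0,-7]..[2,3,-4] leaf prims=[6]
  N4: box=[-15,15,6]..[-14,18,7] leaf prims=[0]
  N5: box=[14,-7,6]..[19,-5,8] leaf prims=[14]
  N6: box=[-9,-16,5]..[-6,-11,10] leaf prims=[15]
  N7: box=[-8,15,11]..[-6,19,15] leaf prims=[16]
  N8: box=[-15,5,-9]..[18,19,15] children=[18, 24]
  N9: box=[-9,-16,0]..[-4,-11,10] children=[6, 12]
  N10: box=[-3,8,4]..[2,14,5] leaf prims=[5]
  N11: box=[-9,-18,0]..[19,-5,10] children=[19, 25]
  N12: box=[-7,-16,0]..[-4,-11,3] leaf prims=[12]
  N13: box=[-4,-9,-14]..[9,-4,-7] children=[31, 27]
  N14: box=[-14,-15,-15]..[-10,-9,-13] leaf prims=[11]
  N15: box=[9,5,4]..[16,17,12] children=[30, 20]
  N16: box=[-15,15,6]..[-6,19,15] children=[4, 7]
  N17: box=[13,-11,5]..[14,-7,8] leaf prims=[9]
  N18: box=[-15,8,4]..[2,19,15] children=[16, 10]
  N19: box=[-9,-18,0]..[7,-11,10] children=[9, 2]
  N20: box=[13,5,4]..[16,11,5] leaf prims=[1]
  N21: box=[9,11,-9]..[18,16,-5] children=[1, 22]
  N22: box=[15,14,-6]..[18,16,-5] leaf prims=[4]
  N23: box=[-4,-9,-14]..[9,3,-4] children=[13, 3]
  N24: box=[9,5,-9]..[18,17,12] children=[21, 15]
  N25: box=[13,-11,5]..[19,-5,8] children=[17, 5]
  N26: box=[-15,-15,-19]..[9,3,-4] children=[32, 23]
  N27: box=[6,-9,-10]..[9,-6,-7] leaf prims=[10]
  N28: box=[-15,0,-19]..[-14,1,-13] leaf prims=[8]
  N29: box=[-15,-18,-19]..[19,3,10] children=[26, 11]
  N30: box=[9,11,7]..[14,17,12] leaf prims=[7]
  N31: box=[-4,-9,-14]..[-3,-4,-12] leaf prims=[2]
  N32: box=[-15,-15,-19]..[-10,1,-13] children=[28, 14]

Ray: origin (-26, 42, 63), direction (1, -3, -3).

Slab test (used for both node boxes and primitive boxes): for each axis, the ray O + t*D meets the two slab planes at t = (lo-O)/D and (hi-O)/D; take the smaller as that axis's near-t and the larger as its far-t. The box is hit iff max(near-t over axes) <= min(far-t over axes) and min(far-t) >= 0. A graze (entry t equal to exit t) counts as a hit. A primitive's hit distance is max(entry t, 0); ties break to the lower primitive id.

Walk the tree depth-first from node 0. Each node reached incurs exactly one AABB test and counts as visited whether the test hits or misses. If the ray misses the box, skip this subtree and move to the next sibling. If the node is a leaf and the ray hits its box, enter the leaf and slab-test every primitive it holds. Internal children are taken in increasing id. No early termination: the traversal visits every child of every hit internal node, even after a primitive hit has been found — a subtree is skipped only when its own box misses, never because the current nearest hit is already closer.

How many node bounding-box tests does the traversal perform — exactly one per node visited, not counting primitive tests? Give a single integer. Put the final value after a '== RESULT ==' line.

Walk:
N0 x:[11,45] y:[23/3,20] z:[16,82/3] -> hit [16,20], descend [8, 29]
  N8 x:[11,44] y:[23/3,37/3] z:[16,24] -> miss, prune
  N29 x:[11,45] y:[13,20] z:[53/3,82/3] -> hit [53/3,20], descend [11, 26]
    N11 x:[17,45] y:[47/3,20] z:[53/3,21] -> hit [53/3,20], descend [19, 25]
      N19 x:[17,33] y:[53/3,20] z:[53/3,21] -> hit [53/3,20], descend [2, 9]
        N2 x:[30,33] y:[58/3,20] z:[18,55/3] -> miss, prune
        N9 x:[17,22] y:[53/3,58/3] z:[53/3,21] -> hit [53/3,58/3], descend [6, 12]
          N6 x:[17,20] y:[53/3,58/3] z:[53/3,58/3] -> hit [53/3,58/3] leaf, test {P15@t=53/3}
          N12 x:[19,22] y:[53/3,58/3] z:[20,21] -> miss, prune
      N25 x:[39,45] y:[47/3,53/3] z:[55/3,58/3] -> miss, prune
    N26 x:[11,35] y:[13,19] z:[67/3,82/3] -> miss, prune

11 AABB tests over nodes [0, 8, 29, 11, 19, 2, 9, 6, 12, 25, 26]; 1 leaf entered; closest P15.

== RESULT ==
11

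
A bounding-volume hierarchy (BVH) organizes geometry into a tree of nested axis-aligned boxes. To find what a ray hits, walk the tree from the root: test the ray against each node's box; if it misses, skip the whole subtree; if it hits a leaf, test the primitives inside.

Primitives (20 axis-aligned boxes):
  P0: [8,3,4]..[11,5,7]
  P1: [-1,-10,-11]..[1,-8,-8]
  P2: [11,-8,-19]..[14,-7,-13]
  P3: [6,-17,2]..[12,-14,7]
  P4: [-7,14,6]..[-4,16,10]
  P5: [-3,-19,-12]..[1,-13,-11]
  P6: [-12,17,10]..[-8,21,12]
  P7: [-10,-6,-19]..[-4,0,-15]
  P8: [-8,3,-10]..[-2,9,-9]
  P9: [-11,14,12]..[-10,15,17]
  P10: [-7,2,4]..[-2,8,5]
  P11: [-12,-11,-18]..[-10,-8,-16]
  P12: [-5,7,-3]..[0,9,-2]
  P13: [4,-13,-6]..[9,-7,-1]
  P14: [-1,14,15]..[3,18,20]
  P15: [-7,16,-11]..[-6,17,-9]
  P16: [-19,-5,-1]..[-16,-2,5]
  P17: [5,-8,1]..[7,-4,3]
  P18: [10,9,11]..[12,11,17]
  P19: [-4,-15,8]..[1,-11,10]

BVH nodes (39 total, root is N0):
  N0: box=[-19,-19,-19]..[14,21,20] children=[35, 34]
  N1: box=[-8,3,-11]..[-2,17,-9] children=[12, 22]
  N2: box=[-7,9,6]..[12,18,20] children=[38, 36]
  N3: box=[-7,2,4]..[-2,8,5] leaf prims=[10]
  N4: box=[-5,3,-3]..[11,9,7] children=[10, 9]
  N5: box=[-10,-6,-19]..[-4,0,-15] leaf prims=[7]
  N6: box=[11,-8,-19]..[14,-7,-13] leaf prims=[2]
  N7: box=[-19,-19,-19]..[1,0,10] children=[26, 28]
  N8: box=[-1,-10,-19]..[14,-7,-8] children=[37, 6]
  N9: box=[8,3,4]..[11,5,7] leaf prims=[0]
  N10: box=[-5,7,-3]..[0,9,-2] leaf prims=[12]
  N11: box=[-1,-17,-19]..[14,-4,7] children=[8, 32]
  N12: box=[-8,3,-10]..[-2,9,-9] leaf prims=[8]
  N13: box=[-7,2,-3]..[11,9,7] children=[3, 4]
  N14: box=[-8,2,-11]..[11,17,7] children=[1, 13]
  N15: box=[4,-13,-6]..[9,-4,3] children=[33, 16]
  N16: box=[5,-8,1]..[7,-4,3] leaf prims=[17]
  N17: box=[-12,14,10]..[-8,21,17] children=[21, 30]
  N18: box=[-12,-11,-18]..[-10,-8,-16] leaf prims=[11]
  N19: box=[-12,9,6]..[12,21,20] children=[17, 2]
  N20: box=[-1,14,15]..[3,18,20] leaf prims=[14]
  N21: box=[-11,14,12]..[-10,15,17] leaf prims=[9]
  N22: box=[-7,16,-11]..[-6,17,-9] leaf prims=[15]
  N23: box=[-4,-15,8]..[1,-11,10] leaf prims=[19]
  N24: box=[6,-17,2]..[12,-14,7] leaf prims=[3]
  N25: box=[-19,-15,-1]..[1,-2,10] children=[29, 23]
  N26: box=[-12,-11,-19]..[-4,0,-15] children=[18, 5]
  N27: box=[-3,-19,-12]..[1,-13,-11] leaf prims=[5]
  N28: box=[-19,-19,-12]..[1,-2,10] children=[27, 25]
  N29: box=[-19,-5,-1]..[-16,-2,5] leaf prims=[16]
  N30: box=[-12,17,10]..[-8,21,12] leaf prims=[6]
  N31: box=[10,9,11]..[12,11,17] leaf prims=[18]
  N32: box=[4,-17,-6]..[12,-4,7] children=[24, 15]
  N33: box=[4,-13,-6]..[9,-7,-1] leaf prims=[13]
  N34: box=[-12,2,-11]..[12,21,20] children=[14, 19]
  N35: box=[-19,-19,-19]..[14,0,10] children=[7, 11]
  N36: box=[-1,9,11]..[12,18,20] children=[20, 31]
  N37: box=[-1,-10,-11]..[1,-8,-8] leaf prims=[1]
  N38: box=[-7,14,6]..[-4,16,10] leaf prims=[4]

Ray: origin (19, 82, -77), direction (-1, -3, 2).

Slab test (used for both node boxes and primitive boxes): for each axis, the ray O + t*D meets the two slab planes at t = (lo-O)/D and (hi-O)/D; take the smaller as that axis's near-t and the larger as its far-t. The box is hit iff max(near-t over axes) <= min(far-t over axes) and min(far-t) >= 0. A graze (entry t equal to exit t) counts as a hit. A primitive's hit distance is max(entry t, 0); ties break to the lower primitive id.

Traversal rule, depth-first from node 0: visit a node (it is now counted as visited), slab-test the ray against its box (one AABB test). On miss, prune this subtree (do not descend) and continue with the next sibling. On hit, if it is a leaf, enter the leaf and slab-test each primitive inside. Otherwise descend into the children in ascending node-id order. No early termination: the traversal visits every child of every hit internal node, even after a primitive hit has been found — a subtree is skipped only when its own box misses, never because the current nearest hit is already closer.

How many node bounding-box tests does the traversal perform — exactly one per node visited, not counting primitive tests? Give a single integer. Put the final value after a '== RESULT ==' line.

Trace the traversal:
N0 x:[5,38] y:[61/3,101/3] z:[29,97/2] -> hit [29,101/3], descend [34, 35]
  N34 x:[7,31] y:[61/3,80/3] z:[33,97/2] -> miss, prune
  N35 x:[5,38] y:[82/3,101/3] z:[29,87/2] -> hit [29,101/3], descend [7, 11]
    N7 x:[18,38] y:[82/3,101/3] z:[29,87/2] -> hit [29,101/3], descend [26, 28]
      N26 x:[23,31] y:[82/3,31] z:[29,31] -> hit [29,31], descend [5, 18]
        N5 x:[23,29] y:[82/3,88/3] z:[29,31] -> hit [29,29] leaf, test {P7@t=29}
        N18 x:[29,31] y:[30,31] z:[59/2,61/2] -> hit [30,61/2] leaf, test {P11@t=30}
      N28 x:[18,38] y:[28,101/3] z:[65/2,87/2] -> hit [65/2,101/3], descend [25, 27]
        N25 x:[18,38] y:[28,97/3] z:[38,87/2] -> miss, prune
        N27 x:[18,22] y:[95/3,101/3] z:[65/2,33] -> miss, prune
    N11 x:[5,20] y:[86/3,33] z:[29,42] -> miss, prune

Visited [0, 34, 35, 7, 26, 5, 18, 28, 25, 27, 11]. Tests: 11 box, 2 leaf. Nearest: P7.

== RESULT ==
11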